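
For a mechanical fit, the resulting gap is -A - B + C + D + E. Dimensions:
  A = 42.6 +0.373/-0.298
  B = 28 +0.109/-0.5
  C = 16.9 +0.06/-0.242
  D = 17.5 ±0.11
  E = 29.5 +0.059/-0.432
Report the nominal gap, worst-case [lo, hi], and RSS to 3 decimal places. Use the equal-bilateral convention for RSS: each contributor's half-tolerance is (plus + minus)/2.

Stack each dimension's contribution:
  -A: nom -42.600 → Σnom=-42.600; wc +0.298/-0.373 → slack +0.298/-0.373; half-tol=0.336, Σhalf²=0.112560
  -B: nom -28.000 → Σnom=-70.600; wc +0.500/-0.109 → slack +0.798/-0.482; half-tol=0.304, Σhalf²=0.205281
  +C: nom +16.900 → Σnom=-53.700; wc +0.060/-0.242 → slack +0.858/-0.724; half-tol=0.151, Σhalf²=0.228081
  +D: nom +17.500 → Σnom=-36.200; wc +0.110/-0.110 → slack +0.968/-0.834; half-tol=0.110, Σhalf²=0.240181
  +E: nom +29.500 → Σnom=-6.700; wc +0.059/-0.432 → slack +1.027/-1.266; half-tol=0.245, Σhalf²=0.300452
Nominal = -6.700. Worst-case = [-6.700 - 1.266, -6.700 + 1.027] = [-7.966, -5.673]. RSS = √0.300452 = 0.548.

nominal=-6.700 wc=[-7.966,-5.673] rss=0.548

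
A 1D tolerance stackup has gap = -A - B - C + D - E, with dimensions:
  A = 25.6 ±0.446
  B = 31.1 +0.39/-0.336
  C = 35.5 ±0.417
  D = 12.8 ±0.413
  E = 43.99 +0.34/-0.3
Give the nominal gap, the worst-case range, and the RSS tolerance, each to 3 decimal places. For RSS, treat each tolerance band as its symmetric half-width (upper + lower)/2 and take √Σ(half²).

nominal=-123.390 wc=[-125.396,-121.478] rss=0.882

Stack each dimension's contribution:
  -A: nom -25.600 → Σnom=-25.600; wc +0.446/-0.446 → slack +0.446/-0.446; half-tol=0.446, Σhalf²=0.198916
  -B: nom -31.100 → Σnom=-56.700; wc +0.336/-0.390 → slack +0.782/-0.836; half-tol=0.363, Σhalf²=0.330685
  -C: nom -35.500 → Σnom=-92.200; wc +0.417/-0.417 → slack +1.199/-1.253; half-tol=0.417, Σhalf²=0.504574
  +D: nom +12.800 → Σnom=-79.400; wc +0.413/-0.413 → slack +1.612/-1.666; half-tol=0.413, Σhalf²=0.675143
  -E: nom -43.990 → Σnom=-123.390; wc +0.300/-0.340 → slack +1.912/-2.006; half-tol=0.320, Σhalf²=0.777543
Nominal = -123.390. Worst-case = [-123.390 - 2.006, -123.390 + 1.912] = [-125.396, -121.478]. RSS = √0.777543 = 0.882.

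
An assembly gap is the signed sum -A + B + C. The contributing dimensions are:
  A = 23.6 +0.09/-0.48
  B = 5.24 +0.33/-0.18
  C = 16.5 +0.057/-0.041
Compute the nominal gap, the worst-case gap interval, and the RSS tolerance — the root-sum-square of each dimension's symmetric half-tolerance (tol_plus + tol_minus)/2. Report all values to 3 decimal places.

nominal=-1.860 wc=[-2.171,-0.993] rss=0.386

Stack each dimension's contribution:
  -A: nom -23.600 → Σnom=-23.600; wc +0.480/-0.090 → slack +0.480/-0.090; half-tol=0.285, Σhalf²=0.081225
  +B: nom +5.240 → Σnom=-18.360; wc +0.330/-0.180 → slack +0.810/-0.270; half-tol=0.255, Σhalf²=0.146250
  +C: nom +16.500 → Σnom=-1.860; wc +0.057/-0.041 → slack +0.867/-0.311; half-tol=0.049, Σhalf²=0.148651
Nominal = -1.860. Worst-case = [-1.860 - 0.311, -1.860 + 0.867] = [-2.171, -0.993]. RSS = √0.148651 = 0.386.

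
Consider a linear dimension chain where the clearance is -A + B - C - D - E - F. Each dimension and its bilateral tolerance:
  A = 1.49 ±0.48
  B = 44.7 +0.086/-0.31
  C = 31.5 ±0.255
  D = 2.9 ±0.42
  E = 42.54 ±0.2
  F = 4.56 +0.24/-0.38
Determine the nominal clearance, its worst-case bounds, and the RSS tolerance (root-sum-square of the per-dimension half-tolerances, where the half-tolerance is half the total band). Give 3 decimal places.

Stack each dimension's contribution:
  -A: nom -1.490 → Σnom=-1.490; wc +0.480/-0.480 → slack +0.480/-0.480; half-tol=0.480, Σhalf²=0.230400
  +B: nom +44.700 → Σnom=43.210; wc +0.086/-0.310 → slack +0.566/-0.790; half-tol=0.198, Σhalf²=0.269604
  -C: nom -31.500 → Σnom=11.710; wc +0.255/-0.255 → slack +0.821/-1.045; half-tol=0.255, Σhalf²=0.334629
  -D: nom -2.900 → Σnom=8.810; wc +0.420/-0.420 → slack +1.241/-1.465; half-tol=0.420, Σhalf²=0.511029
  -E: nom -42.540 → Σnom=-33.730; wc +0.200/-0.200 → slack +1.441/-1.665; half-tol=0.200, Σhalf²=0.551029
  -F: nom -4.560 → Σnom=-38.290; wc +0.380/-0.240 → slack +1.821/-1.905; half-tol=0.310, Σhalf²=0.647129
Nominal = -38.290. Worst-case = [-38.290 - 1.905, -38.290 + 1.821] = [-40.195, -36.469]. RSS = √0.647129 = 0.804.

nominal=-38.290 wc=[-40.195,-36.469] rss=0.804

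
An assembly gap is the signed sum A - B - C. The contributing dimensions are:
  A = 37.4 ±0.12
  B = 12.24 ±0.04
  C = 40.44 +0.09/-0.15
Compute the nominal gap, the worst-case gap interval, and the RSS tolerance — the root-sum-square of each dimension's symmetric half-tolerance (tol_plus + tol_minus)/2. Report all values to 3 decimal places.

nominal=-15.280 wc=[-15.530,-14.970] rss=0.174

Stack each dimension's contribution:
  +A: nom +37.400 → Σnom=37.400; wc +0.120/-0.120 → slack +0.120/-0.120; half-tol=0.120, Σhalf²=0.014400
  -B: nom -12.240 → Σnom=25.160; wc +0.040/-0.040 → slack +0.160/-0.160; half-tol=0.040, Σhalf²=0.016000
  -C: nom -40.440 → Σnom=-15.280; wc +0.150/-0.090 → slack +0.310/-0.250; half-tol=0.120, Σhalf²=0.030400
Nominal = -15.280. Worst-case = [-15.280 - 0.250, -15.280 + 0.310] = [-15.530, -14.970]. RSS = √0.030400 = 0.174.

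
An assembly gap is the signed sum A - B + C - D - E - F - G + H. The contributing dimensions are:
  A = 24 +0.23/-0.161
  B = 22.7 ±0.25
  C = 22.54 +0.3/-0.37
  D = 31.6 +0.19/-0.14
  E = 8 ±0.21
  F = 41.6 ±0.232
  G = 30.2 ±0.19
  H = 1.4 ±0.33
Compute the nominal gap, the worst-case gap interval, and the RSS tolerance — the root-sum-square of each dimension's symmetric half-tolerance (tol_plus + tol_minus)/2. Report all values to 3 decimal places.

Stack each dimension's contribution:
  +A: nom +24.000 → Σnom=24.000; wc +0.230/-0.161 → slack +0.230/-0.161; half-tol=0.196, Σhalf²=0.038220
  -B: nom -22.700 → Σnom=1.300; wc +0.250/-0.250 → slack +0.480/-0.411; half-tol=0.250, Σhalf²=0.100720
  +C: nom +22.540 → Σnom=23.840; wc +0.300/-0.370 → slack +0.780/-0.781; half-tol=0.335, Σhalf²=0.212945
  -D: nom -31.600 → Σnom=-7.760; wc +0.140/-0.190 → slack +0.920/-0.971; half-tol=0.165, Σhalf²=0.240170
  -E: nom -8.000 → Σnom=-15.760; wc +0.210/-0.210 → slack +1.130/-1.181; half-tol=0.210, Σhalf²=0.284270
  -F: nom -41.600 → Σnom=-57.360; wc +0.232/-0.232 → slack +1.362/-1.413; half-tol=0.232, Σhalf²=0.338094
  -G: nom -30.200 → Σnom=-87.560; wc +0.190/-0.190 → slack +1.552/-1.603; half-tol=0.190, Σhalf²=0.374194
  +H: nom +1.400 → Σnom=-86.160; wc +0.330/-0.330 → slack +1.882/-1.933; half-tol=0.330, Σhalf²=0.483094
Nominal = -86.160. Worst-case = [-86.160 - 1.933, -86.160 + 1.882] = [-88.093, -84.278]. RSS = √0.483094 = 0.695.

nominal=-86.160 wc=[-88.093,-84.278] rss=0.695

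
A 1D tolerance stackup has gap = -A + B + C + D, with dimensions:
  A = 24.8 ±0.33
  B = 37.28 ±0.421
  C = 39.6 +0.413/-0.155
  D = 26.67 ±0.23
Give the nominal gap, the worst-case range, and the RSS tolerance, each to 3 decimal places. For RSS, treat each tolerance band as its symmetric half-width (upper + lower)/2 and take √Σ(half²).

nominal=78.750 wc=[77.614,80.144] rss=0.648

Stack each dimension's contribution:
  -A: nom -24.800 → Σnom=-24.800; wc +0.330/-0.330 → slack +0.330/-0.330; half-tol=0.330, Σhalf²=0.108900
  +B: nom +37.280 → Σnom=12.480; wc +0.421/-0.421 → slack +0.751/-0.751; half-tol=0.421, Σhalf²=0.286141
  +C: nom +39.600 → Σnom=52.080; wc +0.413/-0.155 → slack +1.164/-0.906; half-tol=0.284, Σhalf²=0.366797
  +D: nom +26.670 → Σnom=78.750; wc +0.230/-0.230 → slack +1.394/-1.136; half-tol=0.230, Σhalf²=0.419697
Nominal = 78.750. Worst-case = [78.750 - 1.136, 78.750 + 1.394] = [77.614, 80.144]. RSS = √0.419697 = 0.648.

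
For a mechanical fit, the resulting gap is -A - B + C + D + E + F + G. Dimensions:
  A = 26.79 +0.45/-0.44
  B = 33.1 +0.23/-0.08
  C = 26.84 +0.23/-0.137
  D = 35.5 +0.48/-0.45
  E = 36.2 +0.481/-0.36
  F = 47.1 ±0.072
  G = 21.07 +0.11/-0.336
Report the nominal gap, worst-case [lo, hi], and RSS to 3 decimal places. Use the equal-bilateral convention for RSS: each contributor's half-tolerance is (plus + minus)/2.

nominal=106.820 wc=[104.785,108.713] rss=0.839

Stack each dimension's contribution:
  -A: nom -26.790 → Σnom=-26.790; wc +0.440/-0.450 → slack +0.440/-0.450; half-tol=0.445, Σhalf²=0.198025
  -B: nom -33.100 → Σnom=-59.890; wc +0.080/-0.230 → slack +0.520/-0.680; half-tol=0.155, Σhalf²=0.222050
  +C: nom +26.840 → Σnom=-33.050; wc +0.230/-0.137 → slack +0.750/-0.817; half-tol=0.183, Σhalf²=0.255722
  +D: nom +35.500 → Σnom=2.450; wc +0.480/-0.450 → slack +1.230/-1.267; half-tol=0.465, Σhalf²=0.471947
  +E: nom +36.200 → Σnom=38.650; wc +0.481/-0.360 → slack +1.711/-1.627; half-tol=0.420, Σhalf²=0.648767
  +F: nom +47.100 → Σnom=85.750; wc +0.072/-0.072 → slack +1.783/-1.699; half-tol=0.072, Σhalf²=0.653951
  +G: nom +21.070 → Σnom=106.820; wc +0.110/-0.336 → slack +1.893/-2.035; half-tol=0.223, Σhalf²=0.703680
Nominal = 106.820. Worst-case = [106.820 - 2.035, 106.820 + 1.893] = [104.785, 108.713]. RSS = √0.703680 = 0.839.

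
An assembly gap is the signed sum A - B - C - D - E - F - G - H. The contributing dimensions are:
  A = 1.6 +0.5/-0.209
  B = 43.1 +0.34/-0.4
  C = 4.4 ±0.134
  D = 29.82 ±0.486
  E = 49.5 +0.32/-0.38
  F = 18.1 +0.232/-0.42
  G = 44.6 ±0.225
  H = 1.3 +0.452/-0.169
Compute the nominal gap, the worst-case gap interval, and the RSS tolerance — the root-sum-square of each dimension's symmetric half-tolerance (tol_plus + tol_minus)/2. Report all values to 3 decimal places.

nominal=-189.220 wc=[-191.618,-186.506] rss=0.945

Stack each dimension's contribution:
  +A: nom +1.600 → Σnom=1.600; wc +0.500/-0.209 → slack +0.500/-0.209; half-tol=0.354, Σhalf²=0.125670
  -B: nom -43.100 → Σnom=-41.500; wc +0.400/-0.340 → slack +0.900/-0.549; half-tol=0.370, Σhalf²=0.262570
  -C: nom -4.400 → Σnom=-45.900; wc +0.134/-0.134 → slack +1.034/-0.683; half-tol=0.134, Σhalf²=0.280526
  -D: nom -29.820 → Σnom=-75.720; wc +0.486/-0.486 → slack +1.520/-1.169; half-tol=0.486, Σhalf²=0.516722
  -E: nom -49.500 → Σnom=-125.220; wc +0.380/-0.320 → slack +1.900/-1.489; half-tol=0.350, Σhalf²=0.639222
  -F: nom -18.100 → Σnom=-143.320; wc +0.420/-0.232 → slack +2.320/-1.721; half-tol=0.326, Σhalf²=0.745498
  -G: nom -44.600 → Σnom=-187.920; wc +0.225/-0.225 → slack +2.545/-1.946; half-tol=0.225, Σhalf²=0.796123
  -H: nom -1.300 → Σnom=-189.220; wc +0.169/-0.452 → slack +2.714/-2.398; half-tol=0.310, Σhalf²=0.892534
Nominal = -189.220. Worst-case = [-189.220 - 2.398, -189.220 + 2.714] = [-191.618, -186.506]. RSS = √0.892534 = 0.945.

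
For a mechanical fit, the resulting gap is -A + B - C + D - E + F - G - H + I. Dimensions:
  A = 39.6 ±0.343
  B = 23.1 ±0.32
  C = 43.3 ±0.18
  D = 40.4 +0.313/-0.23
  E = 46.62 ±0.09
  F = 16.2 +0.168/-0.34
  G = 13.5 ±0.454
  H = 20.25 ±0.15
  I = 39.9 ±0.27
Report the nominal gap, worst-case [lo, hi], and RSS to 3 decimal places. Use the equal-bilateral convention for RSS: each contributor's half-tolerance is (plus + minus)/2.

nominal=-43.670 wc=[-46.047,-41.382] rss=0.837

Stack each dimension's contribution:
  -A: nom -39.600 → Σnom=-39.600; wc +0.343/-0.343 → slack +0.343/-0.343; half-tol=0.343, Σhalf²=0.117649
  +B: nom +23.100 → Σnom=-16.500; wc +0.320/-0.320 → slack +0.663/-0.663; half-tol=0.320, Σhalf²=0.220049
  -C: nom -43.300 → Σnom=-59.800; wc +0.180/-0.180 → slack +0.843/-0.843; half-tol=0.180, Σhalf²=0.252449
  +D: nom +40.400 → Σnom=-19.400; wc +0.313/-0.230 → slack +1.156/-1.073; half-tol=0.272, Σhalf²=0.326161
  -E: nom -46.620 → Σnom=-66.020; wc +0.090/-0.090 → slack +1.246/-1.163; half-tol=0.090, Σhalf²=0.334261
  +F: nom +16.200 → Σnom=-49.820; wc +0.168/-0.340 → slack +1.414/-1.503; half-tol=0.254, Σhalf²=0.398777
  -G: nom -13.500 → Σnom=-63.320; wc +0.454/-0.454 → slack +1.868/-1.957; half-tol=0.454, Σhalf²=0.604893
  -H: nom -20.250 → Σnom=-83.570; wc +0.150/-0.150 → slack +2.018/-2.107; half-tol=0.150, Σhalf²=0.627393
  +I: nom +39.900 → Σnom=-43.670; wc +0.270/-0.270 → slack +2.288/-2.377; half-tol=0.270, Σhalf²=0.700293
Nominal = -43.670. Worst-case = [-43.670 - 2.377, -43.670 + 2.288] = [-46.047, -41.382]. RSS = √0.700293 = 0.837.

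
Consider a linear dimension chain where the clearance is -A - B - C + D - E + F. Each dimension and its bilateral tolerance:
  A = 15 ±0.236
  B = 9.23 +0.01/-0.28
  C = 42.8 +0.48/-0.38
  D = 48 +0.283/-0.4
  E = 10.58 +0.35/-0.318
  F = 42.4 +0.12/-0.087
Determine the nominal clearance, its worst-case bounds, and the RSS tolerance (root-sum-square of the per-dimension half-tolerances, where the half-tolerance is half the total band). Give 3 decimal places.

nominal=12.790 wc=[11.227,14.407] rss=0.707

Stack each dimension's contribution:
  -A: nom -15.000 → Σnom=-15.000; wc +0.236/-0.236 → slack +0.236/-0.236; half-tol=0.236, Σhalf²=0.055696
  -B: nom -9.230 → Σnom=-24.230; wc +0.280/-0.010 → slack +0.516/-0.246; half-tol=0.145, Σhalf²=0.076721
  -C: nom -42.800 → Σnom=-67.030; wc +0.380/-0.480 → slack +0.896/-0.726; half-tol=0.430, Σhalf²=0.261621
  +D: nom +48.000 → Σnom=-19.030; wc +0.283/-0.400 → slack +1.179/-1.126; half-tol=0.342, Σhalf²=0.378243
  -E: nom -10.580 → Σnom=-29.610; wc +0.318/-0.350 → slack +1.497/-1.476; half-tol=0.334, Σhalf²=0.489799
  +F: nom +42.400 → Σnom=12.790; wc +0.120/-0.087 → slack +1.617/-1.563; half-tol=0.103, Σhalf²=0.500511
Nominal = 12.790. Worst-case = [12.790 - 1.563, 12.790 + 1.617] = [11.227, 14.407]. RSS = √0.500511 = 0.707.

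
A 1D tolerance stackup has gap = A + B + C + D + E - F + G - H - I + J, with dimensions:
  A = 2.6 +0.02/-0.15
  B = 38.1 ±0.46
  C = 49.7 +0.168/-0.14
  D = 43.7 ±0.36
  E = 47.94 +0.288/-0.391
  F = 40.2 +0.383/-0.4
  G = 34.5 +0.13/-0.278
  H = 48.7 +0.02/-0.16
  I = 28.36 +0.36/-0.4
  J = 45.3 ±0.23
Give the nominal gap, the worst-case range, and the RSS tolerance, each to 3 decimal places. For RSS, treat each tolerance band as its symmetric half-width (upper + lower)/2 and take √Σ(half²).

nominal=144.580 wc=[141.808,147.196] rss=0.942

Stack each dimension's contribution:
  +A: nom +2.600 → Σnom=2.600; wc +0.020/-0.150 → slack +0.020/-0.150; half-tol=0.085, Σhalf²=0.007225
  +B: nom +38.100 → Σnom=40.700; wc +0.460/-0.460 → slack +0.480/-0.610; half-tol=0.460, Σhalf²=0.218825
  +C: nom +49.700 → Σnom=90.400; wc +0.168/-0.140 → slack +0.648/-0.750; half-tol=0.154, Σhalf²=0.242541
  +D: nom +43.700 → Σnom=134.100; wc +0.360/-0.360 → slack +1.008/-1.110; half-tol=0.360, Σhalf²=0.372141
  +E: nom +47.940 → Σnom=182.040; wc +0.288/-0.391 → slack +1.296/-1.501; half-tol=0.340, Σhalf²=0.487401
  -F: nom -40.200 → Σnom=141.840; wc +0.400/-0.383 → slack +1.696/-1.884; half-tol=0.392, Σhalf²=0.640674
  +G: nom +34.500 → Σnom=176.340; wc +0.130/-0.278 → slack +1.826/-2.162; half-tol=0.204, Σhalf²=0.682290
  -H: nom -48.700 → Σnom=127.640; wc +0.160/-0.020 → slack +1.986/-2.182; half-tol=0.090, Σhalf²=0.690390
  -I: nom -28.360 → Σnom=99.280; wc +0.400/-0.360 → slack +2.386/-2.542; half-tol=0.380, Σhalf²=0.834790
  +J: nom +45.300 → Σnom=144.580; wc +0.230/-0.230 → slack +2.616/-2.772; half-tol=0.230, Σhalf²=0.887690
Nominal = 144.580. Worst-case = [144.580 - 2.772, 144.580 + 2.616] = [141.808, 147.196]. RSS = √0.887690 = 0.942.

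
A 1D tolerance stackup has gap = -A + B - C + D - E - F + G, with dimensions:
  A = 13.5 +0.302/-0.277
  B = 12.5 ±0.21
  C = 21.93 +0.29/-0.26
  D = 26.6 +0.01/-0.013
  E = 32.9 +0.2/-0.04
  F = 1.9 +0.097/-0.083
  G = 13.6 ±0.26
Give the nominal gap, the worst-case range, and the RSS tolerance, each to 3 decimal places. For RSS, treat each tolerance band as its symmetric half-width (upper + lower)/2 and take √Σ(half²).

nominal=-17.530 wc=[-18.902,-16.390] rss=0.542

Stack each dimension's contribution:
  -A: nom -13.500 → Σnom=-13.500; wc +0.277/-0.302 → slack +0.277/-0.302; half-tol=0.289, Σhalf²=0.083810
  +B: nom +12.500 → Σnom=-1.000; wc +0.210/-0.210 → slack +0.487/-0.512; half-tol=0.210, Σhalf²=0.127910
  -C: nom -21.930 → Σnom=-22.930; wc +0.260/-0.290 → slack +0.747/-0.802; half-tol=0.275, Σhalf²=0.203535
  +D: nom +26.600 → Σnom=3.670; wc +0.010/-0.013 → slack +0.757/-0.815; half-tol=0.011, Σhalf²=0.203668
  -E: nom -32.900 → Σnom=-29.230; wc +0.040/-0.200 → slack +0.797/-1.015; half-tol=0.120, Σhalf²=0.218067
  -F: nom -1.900 → Σnom=-31.130; wc +0.083/-0.097 → slack +0.880/-1.112; half-tol=0.090, Σhalf²=0.226167
  +G: nom +13.600 → Σnom=-17.530; wc +0.260/-0.260 → slack +1.140/-1.372; half-tol=0.260, Σhalf²=0.293768
Nominal = -17.530. Worst-case = [-17.530 - 1.372, -17.530 + 1.140] = [-18.902, -16.390]. RSS = √0.293768 = 0.542.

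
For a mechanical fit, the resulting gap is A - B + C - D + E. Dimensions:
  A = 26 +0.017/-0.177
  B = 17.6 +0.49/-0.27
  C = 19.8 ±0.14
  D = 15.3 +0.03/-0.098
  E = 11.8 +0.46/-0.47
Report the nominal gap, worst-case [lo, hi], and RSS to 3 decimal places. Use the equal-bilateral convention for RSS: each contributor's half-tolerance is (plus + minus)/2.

nominal=24.700 wc=[23.393,25.685] rss=0.627

Stack each dimension's contribution:
  +A: nom +26.000 → Σnom=26.000; wc +0.017/-0.177 → slack +0.017/-0.177; half-tol=0.097, Σhalf²=0.009409
  -B: nom -17.600 → Σnom=8.400; wc +0.270/-0.490 → slack +0.287/-0.667; half-tol=0.380, Σhalf²=0.153809
  +C: nom +19.800 → Σnom=28.200; wc +0.140/-0.140 → slack +0.427/-0.807; half-tol=0.140, Σhalf²=0.173409
  -D: nom -15.300 → Σnom=12.900; wc +0.098/-0.030 → slack +0.525/-0.837; half-tol=0.064, Σhalf²=0.177505
  +E: nom +11.800 → Σnom=24.700; wc +0.460/-0.470 → slack +0.985/-1.307; half-tol=0.465, Σhalf²=0.393730
Nominal = 24.700. Worst-case = [24.700 - 1.307, 24.700 + 0.985] = [23.393, 25.685]. RSS = √0.393730 = 0.627.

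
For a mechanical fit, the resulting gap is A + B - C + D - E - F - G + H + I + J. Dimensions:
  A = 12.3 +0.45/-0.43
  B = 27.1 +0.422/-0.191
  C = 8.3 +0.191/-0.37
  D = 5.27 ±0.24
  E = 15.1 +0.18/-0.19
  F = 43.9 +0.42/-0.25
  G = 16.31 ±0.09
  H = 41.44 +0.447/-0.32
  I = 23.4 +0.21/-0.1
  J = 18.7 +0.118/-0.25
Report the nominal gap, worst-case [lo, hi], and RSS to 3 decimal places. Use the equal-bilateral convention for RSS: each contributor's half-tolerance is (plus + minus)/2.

Stack each dimension's contribution:
  +A: nom +12.300 → Σnom=12.300; wc +0.450/-0.430 → slack +0.450/-0.430; half-tol=0.440, Σhalf²=0.193600
  +B: nom +27.100 → Σnom=39.400; wc +0.422/-0.191 → slack +0.872/-0.621; half-tol=0.306, Σhalf²=0.287542
  -C: nom -8.300 → Σnom=31.100; wc +0.370/-0.191 → slack +1.242/-0.812; half-tol=0.280, Σhalf²=0.366223
  +D: nom +5.270 → Σnom=36.370; wc +0.240/-0.240 → slack +1.482/-1.052; half-tol=0.240, Σhalf²=0.423822
  -E: nom -15.100 → Σnom=21.270; wc +0.190/-0.180 → slack +1.672/-1.232; half-tol=0.185, Σhalf²=0.458047
  -F: nom -43.900 → Σnom=-22.630; wc +0.250/-0.420 → slack +1.922/-1.652; half-tol=0.335, Σhalf²=0.570272
  -G: nom -16.310 → Σnom=-38.940; wc +0.090/-0.090 → slack +2.012/-1.742; half-tol=0.090, Σhalf²=0.578372
  +H: nom +41.440 → Σnom=2.500; wc +0.447/-0.320 → slack +2.459/-2.062; half-tol=0.384, Σhalf²=0.725445
  +I: nom +23.400 → Σnom=25.900; wc +0.210/-0.100 → slack +2.669/-2.162; half-tol=0.155, Σhalf²=0.749470
  +J: nom +18.700 → Σnom=44.600; wc +0.118/-0.250 → slack +2.787/-2.412; half-tol=0.184, Σhalf²=0.783326
Nominal = 44.600. Worst-case = [44.600 - 2.412, 44.600 + 2.787] = [42.188, 47.387]. RSS = √0.783326 = 0.885.

nominal=44.600 wc=[42.188,47.387] rss=0.885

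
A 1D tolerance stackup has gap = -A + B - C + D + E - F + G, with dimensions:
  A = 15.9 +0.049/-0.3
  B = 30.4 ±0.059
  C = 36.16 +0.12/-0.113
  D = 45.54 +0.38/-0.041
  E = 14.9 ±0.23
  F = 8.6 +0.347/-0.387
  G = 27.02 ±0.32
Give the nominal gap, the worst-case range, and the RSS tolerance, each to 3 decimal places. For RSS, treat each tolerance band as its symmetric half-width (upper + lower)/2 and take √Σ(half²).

nominal=57.200 wc=[56.034,58.989] rss=0.618

Stack each dimension's contribution:
  -A: nom -15.900 → Σnom=-15.900; wc +0.300/-0.049 → slack +0.300/-0.049; half-tol=0.174, Σhalf²=0.030450
  +B: nom +30.400 → Σnom=14.500; wc +0.059/-0.059 → slack +0.359/-0.108; half-tol=0.059, Σhalf²=0.033931
  -C: nom -36.160 → Σnom=-21.660; wc +0.113/-0.120 → slack +0.472/-0.228; half-tol=0.116, Σhalf²=0.047503
  +D: nom +45.540 → Σnom=23.880; wc +0.380/-0.041 → slack +0.852/-0.269; half-tol=0.210, Σhalf²=0.091814
  +E: nom +14.900 → Σnom=38.780; wc +0.230/-0.230 → slack +1.082/-0.499; half-tol=0.230, Σhalf²=0.144714
  -F: nom -8.600 → Σnom=30.180; wc +0.387/-0.347 → slack +1.469/-0.846; half-tol=0.367, Σhalf²=0.279403
  +G: nom +27.020 → Σnom=57.200; wc +0.320/-0.320 → slack +1.789/-1.166; half-tol=0.320, Σhalf²=0.381803
Nominal = 57.200. Worst-case = [57.200 - 1.166, 57.200 + 1.789] = [56.034, 58.989]. RSS = √0.381803 = 0.618.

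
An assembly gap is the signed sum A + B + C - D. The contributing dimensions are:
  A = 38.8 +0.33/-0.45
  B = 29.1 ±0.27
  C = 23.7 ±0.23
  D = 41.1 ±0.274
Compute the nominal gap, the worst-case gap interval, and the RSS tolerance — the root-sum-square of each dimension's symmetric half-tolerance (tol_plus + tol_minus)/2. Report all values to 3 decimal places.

Stack each dimension's contribution:
  +A: nom +38.800 → Σnom=38.800; wc +0.330/-0.450 → slack +0.330/-0.450; half-tol=0.390, Σhalf²=0.152100
  +B: nom +29.100 → Σnom=67.900; wc +0.270/-0.270 → slack +0.600/-0.720; half-tol=0.270, Σhalf²=0.225000
  +C: nom +23.700 → Σnom=91.600; wc +0.230/-0.230 → slack +0.830/-0.950; half-tol=0.230, Σhalf²=0.277900
  -D: nom -41.100 → Σnom=50.500; wc +0.274/-0.274 → slack +1.104/-1.224; half-tol=0.274, Σhalf²=0.352976
Nominal = 50.500. Worst-case = [50.500 - 1.224, 50.500 + 1.104] = [49.276, 51.604]. RSS = √0.352976 = 0.594.

nominal=50.500 wc=[49.276,51.604] rss=0.594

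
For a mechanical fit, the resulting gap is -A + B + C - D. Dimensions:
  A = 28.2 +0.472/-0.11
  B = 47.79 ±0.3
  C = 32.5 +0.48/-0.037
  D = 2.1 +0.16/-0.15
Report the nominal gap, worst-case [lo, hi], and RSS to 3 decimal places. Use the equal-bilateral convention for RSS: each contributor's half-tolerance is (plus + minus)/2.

nominal=49.990 wc=[49.021,51.030] rss=0.515

Stack each dimension's contribution:
  -A: nom -28.200 → Σnom=-28.200; wc +0.110/-0.472 → slack +0.110/-0.472; half-tol=0.291, Σhalf²=0.084681
  +B: nom +47.790 → Σnom=19.590; wc +0.300/-0.300 → slack +0.410/-0.772; half-tol=0.300, Σhalf²=0.174681
  +C: nom +32.500 → Σnom=52.090; wc +0.480/-0.037 → slack +0.890/-0.809; half-tol=0.259, Σhalf²=0.241503
  -D: nom -2.100 → Σnom=49.990; wc +0.150/-0.160 → slack +1.040/-0.969; half-tol=0.155, Σhalf²=0.265528
Nominal = 49.990. Worst-case = [49.990 - 0.969, 49.990 + 1.040] = [49.021, 51.030]. RSS = √0.265528 = 0.515.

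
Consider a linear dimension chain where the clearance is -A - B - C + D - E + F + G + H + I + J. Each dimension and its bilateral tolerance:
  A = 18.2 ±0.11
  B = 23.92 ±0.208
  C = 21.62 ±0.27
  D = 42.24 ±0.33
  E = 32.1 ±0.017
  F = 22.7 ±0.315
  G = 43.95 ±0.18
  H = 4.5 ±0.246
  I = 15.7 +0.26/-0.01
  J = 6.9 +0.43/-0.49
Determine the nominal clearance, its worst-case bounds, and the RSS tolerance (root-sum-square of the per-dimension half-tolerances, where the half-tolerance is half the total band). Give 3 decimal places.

Stack each dimension's contribution:
  -A: nom -18.200 → Σnom=-18.200; wc +0.110/-0.110 → slack +0.110/-0.110; half-tol=0.110, Σhalf²=0.012100
  -B: nom -23.920 → Σnom=-42.120; wc +0.208/-0.208 → slack +0.318/-0.318; half-tol=0.208, Σhalf²=0.055364
  -C: nom -21.620 → Σnom=-63.740; wc +0.270/-0.270 → slack +0.588/-0.588; half-tol=0.270, Σhalf²=0.128264
  +D: nom +42.240 → Σnom=-21.500; wc +0.330/-0.330 → slack +0.918/-0.918; half-tol=0.330, Σhalf²=0.237164
  -E: nom -32.100 → Σnom=-53.600; wc +0.017/-0.017 → slack +0.935/-0.935; half-tol=0.017, Σhalf²=0.237453
  +F: nom +22.700 → Σnom=-30.900; wc +0.315/-0.315 → slack +1.250/-1.250; half-tol=0.315, Σhalf²=0.336678
  +G: nom +43.950 → Σnom=13.050; wc +0.180/-0.180 → slack +1.430/-1.430; half-tol=0.180, Σhalf²=0.369078
  +H: nom +4.500 → Σnom=17.550; wc +0.246/-0.246 → slack +1.676/-1.676; half-tol=0.246, Σhalf²=0.429594
  +I: nom +15.700 → Σnom=33.250; wc +0.260/-0.010 → slack +1.936/-1.686; half-tol=0.135, Σhalf²=0.447819
  +J: nom +6.900 → Σnom=40.150; wc +0.430/-0.490 → slack +2.366/-2.176; half-tol=0.460, Σhalf²=0.659419
Nominal = 40.150. Worst-case = [40.150 - 2.176, 40.150 + 2.366] = [37.974, 42.516]. RSS = √0.659419 = 0.812.

nominal=40.150 wc=[37.974,42.516] rss=0.812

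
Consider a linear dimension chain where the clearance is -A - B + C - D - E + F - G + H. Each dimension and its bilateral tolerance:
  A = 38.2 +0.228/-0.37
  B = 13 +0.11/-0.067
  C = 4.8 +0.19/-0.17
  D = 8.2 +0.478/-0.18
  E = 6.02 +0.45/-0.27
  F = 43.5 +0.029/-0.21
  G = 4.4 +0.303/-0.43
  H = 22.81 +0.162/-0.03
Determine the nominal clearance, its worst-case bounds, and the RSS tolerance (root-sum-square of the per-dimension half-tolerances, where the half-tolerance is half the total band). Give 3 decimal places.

Stack each dimension's contribution:
  -A: nom -38.200 → Σnom=-38.200; wc +0.370/-0.228 → slack +0.370/-0.228; half-tol=0.299, Σhalf²=0.089401
  -B: nom -13.000 → Σnom=-51.200; wc +0.067/-0.110 → slack +0.437/-0.338; half-tol=0.088, Σhalf²=0.097233
  +C: nom +4.800 → Σnom=-46.400; wc +0.190/-0.170 → slack +0.627/-0.508; half-tol=0.180, Σhalf²=0.129633
  -D: nom -8.200 → Σnom=-54.600; wc +0.180/-0.478 → slack +0.807/-0.986; half-tol=0.329, Σhalf²=0.237874
  -E: nom -6.020 → Σnom=-60.620; wc +0.270/-0.450 → slack +1.077/-1.436; half-tol=0.360, Σhalf²=0.367474
  +F: nom +43.500 → Σnom=-17.120; wc +0.029/-0.210 → slack +1.106/-1.646; half-tol=0.119, Σhalf²=0.381754
  -G: nom -4.400 → Σnom=-21.520; wc +0.430/-0.303 → slack +1.536/-1.949; half-tol=0.366, Σhalf²=0.516077
  +H: nom +22.810 → Σnom=1.290; wc +0.162/-0.030 → slack +1.698/-1.979; half-tol=0.096, Σhalf²=0.525293
Nominal = 1.290. Worst-case = [1.290 - 1.979, 1.290 + 1.698] = [-0.689, 2.988]. RSS = √0.525293 = 0.725.

nominal=1.290 wc=[-0.689,2.988] rss=0.725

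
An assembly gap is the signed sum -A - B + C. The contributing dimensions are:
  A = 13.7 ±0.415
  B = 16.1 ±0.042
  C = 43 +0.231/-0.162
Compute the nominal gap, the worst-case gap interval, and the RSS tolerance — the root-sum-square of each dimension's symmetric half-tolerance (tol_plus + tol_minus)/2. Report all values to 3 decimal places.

nominal=13.200 wc=[12.581,13.888] rss=0.461

Stack each dimension's contribution:
  -A: nom -13.700 → Σnom=-13.700; wc +0.415/-0.415 → slack +0.415/-0.415; half-tol=0.415, Σhalf²=0.172225
  -B: nom -16.100 → Σnom=-29.800; wc +0.042/-0.042 → slack +0.457/-0.457; half-tol=0.042, Σhalf²=0.173989
  +C: nom +43.000 → Σnom=13.200; wc +0.231/-0.162 → slack +0.688/-0.619; half-tol=0.197, Σhalf²=0.212601
Nominal = 13.200. Worst-case = [13.200 - 0.619, 13.200 + 0.688] = [12.581, 13.888]. RSS = √0.212601 = 0.461.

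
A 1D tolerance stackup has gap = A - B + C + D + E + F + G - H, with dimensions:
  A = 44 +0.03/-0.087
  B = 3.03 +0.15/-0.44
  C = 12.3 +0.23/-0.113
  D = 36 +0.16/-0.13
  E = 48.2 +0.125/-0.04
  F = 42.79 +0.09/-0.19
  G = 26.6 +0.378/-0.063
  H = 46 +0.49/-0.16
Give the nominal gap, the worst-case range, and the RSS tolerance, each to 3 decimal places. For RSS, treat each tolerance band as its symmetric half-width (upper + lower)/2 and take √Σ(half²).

Stack each dimension's contribution:
  +A: nom +44.000 → Σnom=44.000; wc +0.030/-0.087 → slack +0.030/-0.087; half-tol=0.058, Σhalf²=0.003422
  -B: nom -3.030 → Σnom=40.970; wc +0.440/-0.150 → slack +0.470/-0.237; half-tol=0.295, Σhalf²=0.090447
  +C: nom +12.300 → Σnom=53.270; wc +0.230/-0.113 → slack +0.700/-0.350; half-tol=0.172, Σhalf²=0.119859
  +D: nom +36.000 → Σnom=89.270; wc +0.160/-0.130 → slack +0.860/-0.480; half-tol=0.145, Σhalf²=0.140884
  +E: nom +48.200 → Σnom=137.470; wc +0.125/-0.040 → slack +0.985/-0.520; half-tol=0.083, Σhalf²=0.147691
  +F: nom +42.790 → Σnom=180.260; wc +0.090/-0.190 → slack +1.075/-0.710; half-tol=0.140, Σhalf²=0.167291
  +G: nom +26.600 → Σnom=206.860; wc +0.378/-0.063 → slack +1.453/-0.773; half-tol=0.221, Σhalf²=0.215911
  -H: nom -46.000 → Σnom=160.860; wc +0.160/-0.490 → slack +1.613/-1.263; half-tol=0.325, Σhalf²=0.321536
Nominal = 160.860. Worst-case = [160.860 - 1.263, 160.860 + 1.613] = [159.597, 162.473]. RSS = √0.321536 = 0.567.

nominal=160.860 wc=[159.597,162.473] rss=0.567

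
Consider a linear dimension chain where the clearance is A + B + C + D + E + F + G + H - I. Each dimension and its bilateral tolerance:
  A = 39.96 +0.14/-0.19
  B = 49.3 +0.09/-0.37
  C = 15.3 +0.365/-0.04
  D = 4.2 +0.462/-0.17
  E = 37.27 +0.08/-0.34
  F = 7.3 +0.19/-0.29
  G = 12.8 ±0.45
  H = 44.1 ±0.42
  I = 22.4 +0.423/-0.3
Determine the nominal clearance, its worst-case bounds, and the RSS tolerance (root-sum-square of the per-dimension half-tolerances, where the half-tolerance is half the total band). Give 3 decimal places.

nominal=187.830 wc=[185.137,190.327] rss=0.912

Stack each dimension's contribution:
  +A: nom +39.960 → Σnom=39.960; wc +0.140/-0.190 → slack +0.140/-0.190; half-tol=0.165, Σhalf²=0.027225
  +B: nom +49.300 → Σnom=89.260; wc +0.090/-0.370 → slack +0.230/-0.560; half-tol=0.230, Σhalf²=0.080125
  +C: nom +15.300 → Σnom=104.560; wc +0.365/-0.040 → slack +0.595/-0.600; half-tol=0.202, Σhalf²=0.121131
  +D: nom +4.200 → Σnom=108.760; wc +0.462/-0.170 → slack +1.057/-0.770; half-tol=0.316, Σhalf²=0.220987
  +E: nom +37.270 → Σnom=146.030; wc +0.080/-0.340 → slack +1.137/-1.110; half-tol=0.210, Σhalf²=0.265087
  +F: nom +7.300 → Σnom=153.330; wc +0.190/-0.290 → slack +1.327/-1.400; half-tol=0.240, Σhalf²=0.322687
  +G: nom +12.800 → Σnom=166.130; wc +0.450/-0.450 → slack +1.777/-1.850; half-tol=0.450, Σhalf²=0.525187
  +H: nom +44.100 → Σnom=210.230; wc +0.420/-0.420 → slack +2.197/-2.270; half-tol=0.420, Σhalf²=0.701587
  -I: nom -22.400 → Σnom=187.830; wc +0.300/-0.423 → slack +2.497/-2.693; half-tol=0.361, Σhalf²=0.832269
Nominal = 187.830. Worst-case = [187.830 - 2.693, 187.830 + 2.497] = [185.137, 190.327]. RSS = √0.832269 = 0.912.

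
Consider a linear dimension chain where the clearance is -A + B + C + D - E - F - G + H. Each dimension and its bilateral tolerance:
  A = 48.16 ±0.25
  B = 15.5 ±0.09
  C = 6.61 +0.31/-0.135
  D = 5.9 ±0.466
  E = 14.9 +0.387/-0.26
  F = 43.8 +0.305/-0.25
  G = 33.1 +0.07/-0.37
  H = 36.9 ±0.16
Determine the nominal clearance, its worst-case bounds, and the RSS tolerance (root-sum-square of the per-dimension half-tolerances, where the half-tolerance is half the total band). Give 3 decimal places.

Stack each dimension's contribution:
  -A: nom -48.160 → Σnom=-48.160; wc +0.250/-0.250 → slack +0.250/-0.250; half-tol=0.250, Σhalf²=0.062500
  +B: nom +15.500 → Σnom=-32.660; wc +0.090/-0.090 → slack +0.340/-0.340; half-tol=0.090, Σhalf²=0.070600
  +C: nom +6.610 → Σnom=-26.050; wc +0.310/-0.135 → slack +0.650/-0.475; half-tol=0.223, Σhalf²=0.120106
  +D: nom +5.900 → Σnom=-20.150; wc +0.466/-0.466 → slack +1.116/-0.941; half-tol=0.466, Σhalf²=0.337262
  -E: nom -14.900 → Σnom=-35.050; wc +0.260/-0.387 → slack +1.376/-1.328; half-tol=0.324, Σhalf²=0.441914
  -F: nom -43.800 → Σnom=-78.850; wc +0.250/-0.305 → slack +1.626/-1.633; half-tol=0.277, Σhalf²=0.518921
  -G: nom -33.100 → Σnom=-111.950; wc +0.370/-0.070 → slack +1.996/-1.703; half-tol=0.220, Σhalf²=0.567321
  +H: nom +36.900 → Σnom=-75.050; wc +0.160/-0.160 → slack +2.156/-1.863; half-tol=0.160, Σhalf²=0.592921
Nominal = -75.050. Worst-case = [-75.050 - 1.863, -75.050 + 2.156] = [-76.913, -72.894]. RSS = √0.592921 = 0.770.

nominal=-75.050 wc=[-76.913,-72.894] rss=0.770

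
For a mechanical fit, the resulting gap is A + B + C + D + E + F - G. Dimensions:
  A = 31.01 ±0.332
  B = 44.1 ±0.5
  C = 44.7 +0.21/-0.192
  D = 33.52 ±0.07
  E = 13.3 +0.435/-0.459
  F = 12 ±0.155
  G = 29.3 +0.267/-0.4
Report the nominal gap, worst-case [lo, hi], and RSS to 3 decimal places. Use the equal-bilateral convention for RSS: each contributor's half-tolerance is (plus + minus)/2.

nominal=149.330 wc=[147.355,151.432] rss=0.861

Stack each dimension's contribution:
  +A: nom +31.010 → Σnom=31.010; wc +0.332/-0.332 → slack +0.332/-0.332; half-tol=0.332, Σhalf²=0.110224
  +B: nom +44.100 → Σnom=75.110; wc +0.500/-0.500 → slack +0.832/-0.832; half-tol=0.500, Σhalf²=0.360224
  +C: nom +44.700 → Σnom=119.810; wc +0.210/-0.192 → slack +1.042/-1.024; half-tol=0.201, Σhalf²=0.400625
  +D: nom +33.520 → Σnom=153.330; wc +0.070/-0.070 → slack +1.112/-1.094; half-tol=0.070, Σhalf²=0.405525
  +E: nom +13.300 → Σnom=166.630; wc +0.435/-0.459 → slack +1.547/-1.553; half-tol=0.447, Σhalf²=0.605334
  +F: nom +12.000 → Σnom=178.630; wc +0.155/-0.155 → slack +1.702/-1.708; half-tol=0.155, Σhalf²=0.629359
  -G: nom -29.300 → Σnom=149.330; wc +0.400/-0.267 → slack +2.102/-1.975; half-tol=0.334, Σhalf²=0.740581
Nominal = 149.330. Worst-case = [149.330 - 1.975, 149.330 + 2.102] = [147.355, 151.432]. RSS = √0.740581 = 0.861.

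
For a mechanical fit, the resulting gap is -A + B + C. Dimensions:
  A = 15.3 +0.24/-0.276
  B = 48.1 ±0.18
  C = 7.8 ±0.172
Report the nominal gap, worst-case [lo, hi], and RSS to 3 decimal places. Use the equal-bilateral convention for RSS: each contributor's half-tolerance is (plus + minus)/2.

nominal=40.600 wc=[40.008,41.228] rss=0.359

Stack each dimension's contribution:
  -A: nom -15.300 → Σnom=-15.300; wc +0.276/-0.240 → slack +0.276/-0.240; half-tol=0.258, Σhalf²=0.066564
  +B: nom +48.100 → Σnom=32.800; wc +0.180/-0.180 → slack +0.456/-0.420; half-tol=0.180, Σhalf²=0.098964
  +C: nom +7.800 → Σnom=40.600; wc +0.172/-0.172 → slack +0.628/-0.592; half-tol=0.172, Σhalf²=0.128548
Nominal = 40.600. Worst-case = [40.600 - 0.592, 40.600 + 0.628] = [40.008, 41.228]. RSS = √0.128548 = 0.359.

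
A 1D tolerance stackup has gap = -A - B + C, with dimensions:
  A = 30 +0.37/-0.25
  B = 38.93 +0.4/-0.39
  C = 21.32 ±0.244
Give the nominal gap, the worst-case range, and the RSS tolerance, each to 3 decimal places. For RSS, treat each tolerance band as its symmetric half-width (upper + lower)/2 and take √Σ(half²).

nominal=-47.610 wc=[-48.624,-46.726] rss=0.558

Stack each dimension's contribution:
  -A: nom -30.000 → Σnom=-30.000; wc +0.250/-0.370 → slack +0.250/-0.370; half-tol=0.310, Σhalf²=0.096100
  -B: nom -38.930 → Σnom=-68.930; wc +0.390/-0.400 → slack +0.640/-0.770; half-tol=0.395, Σhalf²=0.252125
  +C: nom +21.320 → Σnom=-47.610; wc +0.244/-0.244 → slack +0.884/-1.014; half-tol=0.244, Σhalf²=0.311661
Nominal = -47.610. Worst-case = [-47.610 - 1.014, -47.610 + 0.884] = [-48.624, -46.726]. RSS = √0.311661 = 0.558.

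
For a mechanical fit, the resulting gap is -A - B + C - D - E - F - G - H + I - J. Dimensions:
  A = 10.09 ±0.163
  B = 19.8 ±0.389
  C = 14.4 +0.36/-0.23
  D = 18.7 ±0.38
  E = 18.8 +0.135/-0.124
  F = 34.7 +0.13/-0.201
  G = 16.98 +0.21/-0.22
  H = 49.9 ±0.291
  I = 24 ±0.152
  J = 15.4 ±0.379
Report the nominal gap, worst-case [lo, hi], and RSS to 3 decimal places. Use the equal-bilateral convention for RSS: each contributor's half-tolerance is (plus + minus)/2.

nominal=-145.970 wc=[-148.429,-143.311] rss=0.867

Stack each dimension's contribution:
  -A: nom -10.090 → Σnom=-10.090; wc +0.163/-0.163 → slack +0.163/-0.163; half-tol=0.163, Σhalf²=0.026569
  -B: nom -19.800 → Σnom=-29.890; wc +0.389/-0.389 → slack +0.552/-0.552; half-tol=0.389, Σhalf²=0.177890
  +C: nom +14.400 → Σnom=-15.490; wc +0.360/-0.230 → slack +0.912/-0.782; half-tol=0.295, Σhalf²=0.264915
  -D: nom -18.700 → Σnom=-34.190; wc +0.380/-0.380 → slack +1.292/-1.162; half-tol=0.380, Σhalf²=0.409315
  -E: nom -18.800 → Σnom=-52.990; wc +0.124/-0.135 → slack +1.416/-1.297; half-tol=0.130, Σhalf²=0.426085
  -F: nom -34.700 → Σnom=-87.690; wc +0.201/-0.130 → slack +1.617/-1.427; half-tol=0.166, Σhalf²=0.453475
  -G: nom -16.980 → Σnom=-104.670; wc +0.220/-0.210 → slack +1.837/-1.637; half-tol=0.215, Σhalf²=0.499700
  -H: nom -49.900 → Σnom=-154.570; wc +0.291/-0.291 → slack +2.128/-1.928; half-tol=0.291, Σhalf²=0.584381
  +I: nom +24.000 → Σnom=-130.570; wc +0.152/-0.152 → slack +2.280/-2.080; half-tol=0.152, Σhalf²=0.607486
  -J: nom -15.400 → Σnom=-145.970; wc +0.379/-0.379 → slack +2.659/-2.459; half-tol=0.379, Σhalf²=0.751127
Nominal = -145.970. Worst-case = [-145.970 - 2.459, -145.970 + 2.659] = [-148.429, -143.311]. RSS = √0.751127 = 0.867.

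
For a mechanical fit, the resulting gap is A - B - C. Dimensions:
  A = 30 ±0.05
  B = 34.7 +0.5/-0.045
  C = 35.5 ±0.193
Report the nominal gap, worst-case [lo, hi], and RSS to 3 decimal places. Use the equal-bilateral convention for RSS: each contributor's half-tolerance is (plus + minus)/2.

nominal=-40.200 wc=[-40.943,-39.912] rss=0.338

Stack each dimension's contribution:
  +A: nom +30.000 → Σnom=30.000; wc +0.050/-0.050 → slack +0.050/-0.050; half-tol=0.050, Σhalf²=0.002500
  -B: nom -34.700 → Σnom=-4.700; wc +0.045/-0.500 → slack +0.095/-0.550; half-tol=0.273, Σhalf²=0.076756
  -C: nom -35.500 → Σnom=-40.200; wc +0.193/-0.193 → slack +0.288/-0.743; half-tol=0.193, Σhalf²=0.114005
Nominal = -40.200. Worst-case = [-40.200 - 0.743, -40.200 + 0.288] = [-40.943, -39.912]. RSS = √0.114005 = 0.338.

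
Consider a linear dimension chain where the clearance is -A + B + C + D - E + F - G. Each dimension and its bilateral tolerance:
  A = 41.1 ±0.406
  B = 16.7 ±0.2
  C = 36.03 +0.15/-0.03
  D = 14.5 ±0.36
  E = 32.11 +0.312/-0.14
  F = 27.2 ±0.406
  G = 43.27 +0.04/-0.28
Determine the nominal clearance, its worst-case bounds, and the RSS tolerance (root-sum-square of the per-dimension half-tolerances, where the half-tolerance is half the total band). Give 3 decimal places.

Stack each dimension's contribution:
  -A: nom -41.100 → Σnom=-41.100; wc +0.406/-0.406 → slack +0.406/-0.406; half-tol=0.406, Σhalf²=0.164836
  +B: nom +16.700 → Σnom=-24.400; wc +0.200/-0.200 → slack +0.606/-0.606; half-tol=0.200, Σhalf²=0.204836
  +C: nom +36.030 → Σnom=11.630; wc +0.150/-0.030 → slack +0.756/-0.636; half-tol=0.090, Σhalf²=0.212936
  +D: nom +14.500 → Σnom=26.130; wc +0.360/-0.360 → slack +1.116/-0.996; half-tol=0.360, Σhalf²=0.342536
  -E: nom -32.110 → Σnom=-5.980; wc +0.140/-0.312 → slack +1.256/-1.308; half-tol=0.226, Σhalf²=0.393612
  +F: nom +27.200 → Σnom=21.220; wc +0.406/-0.406 → slack +1.662/-1.714; half-tol=0.406, Σhalf²=0.558448
  -G: nom -43.270 → Σnom=-22.050; wc +0.280/-0.040 → slack +1.942/-1.754; half-tol=0.160, Σhalf²=0.584048
Nominal = -22.050. Worst-case = [-22.050 - 1.754, -22.050 + 1.942] = [-23.804, -20.108]. RSS = √0.584048 = 0.764.

nominal=-22.050 wc=[-23.804,-20.108] rss=0.764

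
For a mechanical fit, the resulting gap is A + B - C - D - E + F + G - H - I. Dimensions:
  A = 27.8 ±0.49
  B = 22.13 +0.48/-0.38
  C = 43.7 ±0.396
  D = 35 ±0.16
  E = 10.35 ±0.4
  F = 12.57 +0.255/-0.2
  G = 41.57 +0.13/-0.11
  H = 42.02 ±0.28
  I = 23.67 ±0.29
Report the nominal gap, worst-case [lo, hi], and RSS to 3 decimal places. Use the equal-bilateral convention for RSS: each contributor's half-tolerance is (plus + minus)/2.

nominal=-50.670 wc=[-53.376,-47.789] rss=0.998

Stack each dimension's contribution:
  +A: nom +27.800 → Σnom=27.800; wc +0.490/-0.490 → slack +0.490/-0.490; half-tol=0.490, Σhalf²=0.240100
  +B: nom +22.130 → Σnom=49.930; wc +0.480/-0.380 → slack +0.970/-0.870; half-tol=0.430, Σhalf²=0.425000
  -C: nom -43.700 → Σnom=6.230; wc +0.396/-0.396 → slack +1.366/-1.266; half-tol=0.396, Σhalf²=0.581816
  -D: nom -35.000 → Σnom=-28.770; wc +0.160/-0.160 → slack +1.526/-1.426; half-tol=0.160, Σhalf²=0.607416
  -E: nom -10.350 → Σnom=-39.120; wc +0.400/-0.400 → slack +1.926/-1.826; half-tol=0.400, Σhalf²=0.767416
  +F: nom +12.570 → Σnom=-26.550; wc +0.255/-0.200 → slack +2.181/-2.026; half-tol=0.228, Σhalf²=0.819172
  +G: nom +41.570 → Σnom=15.020; wc +0.130/-0.110 → slack +2.311/-2.136; half-tol=0.120, Σhalf²=0.833572
  -H: nom -42.020 → Σnom=-27.000; wc +0.280/-0.280 → slack +2.591/-2.416; half-tol=0.280, Σhalf²=0.911972
  -I: nom -23.670 → Σnom=-50.670; wc +0.290/-0.290 → slack +2.881/-2.706; half-tol=0.290, Σhalf²=0.996072
Nominal = -50.670. Worst-case = [-50.670 - 2.706, -50.670 + 2.881] = [-53.376, -47.789]. RSS = √0.996072 = 0.998.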